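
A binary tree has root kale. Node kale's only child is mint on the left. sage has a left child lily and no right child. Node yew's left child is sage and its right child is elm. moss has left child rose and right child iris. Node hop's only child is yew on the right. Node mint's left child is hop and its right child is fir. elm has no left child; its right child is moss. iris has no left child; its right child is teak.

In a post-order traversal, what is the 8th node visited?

Post-order visits the left subtree, then the right subtree, then the node.
At kale: go left to mint.
  At mint: go left to hop.
    At hop: no left child.
    At hop: go right to yew.
      At yew: go left to sage.
        At sage: go left to lily.
          lily is a leaf — visit lily.
        At sage: no right child.
        Visit sage.
      At yew: go right to elm.
        At elm: no left child.
        At elm: go right to moss.
          At moss: go left to rose.
            rose is a leaf — visit rose.
          At moss: go right to iris.
            At iris: no left child.
            At iris: go right to teak.
              teak is a leaf — visit teak.
            Visit iris.
          Visit moss.
        Visit elm.
      Visit yew.
    Visit hop.
  At mint: go right to fir.
    fir is a leaf — visit fir.
  Visit mint.
At kale: no right child.
Visit kale.
Full post-order sequence: lily, sage, rose, teak, iris, moss, elm, yew, hop, fir, mint, kale.

yew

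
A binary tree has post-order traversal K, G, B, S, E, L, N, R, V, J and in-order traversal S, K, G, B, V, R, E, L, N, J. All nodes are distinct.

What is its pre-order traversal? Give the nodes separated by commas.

J, V, S, B, G, K, R, N, L, E

The last element of post-order is the root; it splits in-order into left and right subtrees.
Root J: left subtree has 9 nodes {S, K, G, B, V, R, E, L, N}, right has 0 { }.
  Root V: left subtree has 4 nodes {S, K, G, B}, right has 4 {R, E, L, N}.
    Root S: left subtree has 0 nodes { }, right has 3 {K, G, B}.
      Root B: left subtree has 2 nodes {K, G}, right has 0 { }.
        Root G: left subtree has 1 node {K}, right has 0 { }.
    Root R: left subtree has 0 nodes { }, right has 3 {E, L, N}.
      Root N: left subtree has 2 nodes {E, L}, right has 0 { }.
        Root L: left subtree has 1 node {E}, right has 0 { }.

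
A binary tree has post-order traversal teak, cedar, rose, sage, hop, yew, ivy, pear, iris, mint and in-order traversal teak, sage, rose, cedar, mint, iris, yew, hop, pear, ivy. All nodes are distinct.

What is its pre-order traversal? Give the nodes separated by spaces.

The last element of post-order is the root; it splits in-order into left and right subtrees.
Root mint: left subtree has 4 nodes {teak, sage, rose, cedar}, right has 5 {iris, yew, hop, pear, ivy}.
  Root sage: left subtree has 1 node {teak}, right has 2 {rose, cedar}.
    Root rose: left subtree has 0 nodes { }, right has 1 {cedar}.
  Root iris: left subtree has 0 nodes { }, right has 4 {yew, hop, pear, ivy}.
    Root pear: left subtree has 2 nodes {yew, hop}, right has 1 {ivy}.
      Root yew: left subtree has 0 nodes { }, right has 1 {hop}.

mint sage teak rose cedar iris pear yew hop ivy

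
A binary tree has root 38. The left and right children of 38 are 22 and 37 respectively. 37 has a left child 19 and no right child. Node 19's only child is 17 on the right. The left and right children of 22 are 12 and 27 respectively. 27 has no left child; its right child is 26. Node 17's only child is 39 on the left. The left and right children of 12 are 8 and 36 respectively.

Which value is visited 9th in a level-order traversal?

26

Level-order visits nodes level by level from the root, left to right within each level.
Level 0: 38
Level 1: 22, 37
Level 2: 12, 27, 19
Level 3: 8, 36, 26, 17
Level 4: 39
Full level-order sequence: 38, 22, 37, 12, 27, 19, 8, 36, 26, 17, 39.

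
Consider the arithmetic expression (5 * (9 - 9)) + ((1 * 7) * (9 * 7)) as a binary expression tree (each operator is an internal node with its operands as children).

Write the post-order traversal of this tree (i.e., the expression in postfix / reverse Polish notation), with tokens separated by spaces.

Post-order on an expression tree gives postfix notation: for each operator, emit left operand, right operand, then the operator.

5 9 9 - * 1 7 * 9 7 * * +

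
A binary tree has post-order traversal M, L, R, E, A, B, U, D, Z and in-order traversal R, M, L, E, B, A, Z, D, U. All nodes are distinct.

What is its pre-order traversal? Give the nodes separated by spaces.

Z B E R L M A D U

The last element of post-order is the root; it splits in-order into left and right subtrees.
Root Z: left subtree has 6 nodes {R, M, L, E, B, A}, right has 2 {D, U}.
  Root B: left subtree has 4 nodes {R, M, L, E}, right has 1 {A}.
    Root E: left subtree has 3 nodes {R, M, L}, right has 0 { }.
      Root R: left subtree has 0 nodes { }, right has 2 {M, L}.
        Root L: left subtree has 1 node {M}, right has 0 { }.
  Root D: left subtree has 0 nodes { }, right has 1 {U}.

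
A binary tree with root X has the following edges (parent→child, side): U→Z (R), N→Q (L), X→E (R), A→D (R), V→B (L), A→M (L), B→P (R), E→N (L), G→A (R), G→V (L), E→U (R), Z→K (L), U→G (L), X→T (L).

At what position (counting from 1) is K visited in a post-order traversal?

Post-order visits the left subtree, then the right subtree, then the node.
At X: go left to T.
  T is a leaf — visit T.
At X: go right to E.
  At E: go left to N.
    At N: go left to Q.
      Q is a leaf — visit Q.
    At N: no right child.
    Visit N.
  At E: go right to U.
    At U: go left to G.
      At G: go left to V.
        At V: go left to B.
          At B: no left child.
          At B: go right to P.
            P is a leaf — visit P.
          Visit B.
        At V: no right child.
        Visit V.
      At G: go right to A.
        At A: go left to M.
          M is a leaf — visit M.
        At A: go right to D.
          D is a leaf — visit D.
        Visit A.
      Visit G.
    At U: go right to Z.
      At Z: go left to K.
        K is a leaf — visit K.
      At Z: no right child.
      Visit Z.
    Visit U.
  Visit E.
Visit X.
Full post-order sequence: T, Q, N, P, B, V, M, D, A, G, K, Z, U, E, X.

11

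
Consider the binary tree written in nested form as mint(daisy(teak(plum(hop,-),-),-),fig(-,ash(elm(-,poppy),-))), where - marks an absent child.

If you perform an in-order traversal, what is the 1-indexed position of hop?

In-order visits the left subtree, then the node, then the right subtree.
At mint: go left to daisy.
  At daisy: go left to teak.
    At teak: go left to plum.
      At plum: go left to hop.
        hop is a leaf — visit hop.
      Visit plum.
      At plum: no right child.
    Visit teak.
    At teak: no right child.
  Visit daisy.
  At daisy: no right child.
Visit mint.
At mint: go right to fig.
  At fig: no left child.
  Visit fig.
  At fig: go right to ash.
    At ash: go left to elm.
      At elm: no left child.
      Visit elm.
      At elm: go right to poppy.
        poppy is a leaf — visit poppy.
    Visit ash.
    At ash: no right child.
Full in-order sequence: hop, plum, teak, daisy, mint, fig, elm, poppy, ash.

1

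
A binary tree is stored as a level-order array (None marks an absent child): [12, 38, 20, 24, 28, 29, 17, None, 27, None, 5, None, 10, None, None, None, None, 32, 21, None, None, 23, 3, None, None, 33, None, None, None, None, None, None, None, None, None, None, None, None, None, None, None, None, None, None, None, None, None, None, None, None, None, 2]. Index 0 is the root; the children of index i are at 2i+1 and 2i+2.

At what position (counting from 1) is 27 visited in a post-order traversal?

Post-order visits the left subtree, then the right subtree, then the node.
At 12: go left to 38.
  At 38: go left to 24.
    At 24: no left child.
    At 24: go right to 27.
      At 27: go left to 32.
        32 is a leaf — visit 32.
      At 27: go right to 21.
        21 is a leaf — visit 21.
      Visit 27.
    Visit 24.
  At 38: go right to 28.
    At 28: no left child.
    At 28: go right to 5.
      At 5: go left to 23.
        23 is a leaf — visit 23.
      At 5: go right to 3.
        3 is a leaf — visit 3.
      Visit 5.
    Visit 28.
  Visit 38.
At 12: go right to 20.
  At 20: go left to 29.
    At 29: no left child.
    At 29: go right to 10.
      At 10: go left to 33.
        At 33: go left to 2.
          2 is a leaf — visit 2.
        At 33: no right child.
        Visit 33.
      At 10: no right child.
      Visit 10.
    Visit 29.
  At 20: go right to 17.
    17 is a leaf — visit 17.
  Visit 20.
Visit 12.
Full post-order sequence: 32, 21, 27, 24, 23, 3, 5, 28, 38, 2, 33, 10, 29, 17, 20, 12.

3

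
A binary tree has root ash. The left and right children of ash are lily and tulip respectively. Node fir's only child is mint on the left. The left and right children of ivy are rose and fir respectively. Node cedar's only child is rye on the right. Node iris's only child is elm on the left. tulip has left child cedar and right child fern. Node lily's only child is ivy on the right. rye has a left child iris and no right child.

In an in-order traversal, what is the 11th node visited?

In-order visits the left subtree, then the node, then the right subtree.
At ash: go left to lily.
  At lily: no left child.
  Visit lily.
  At lily: go right to ivy.
    At ivy: go left to rose.
      rose is a leaf — visit rose.
    Visit ivy.
    At ivy: go right to fir.
      At fir: go left to mint.
        mint is a leaf — visit mint.
      Visit fir.
      At fir: no right child.
Visit ash.
At ash: go right to tulip.
  At tulip: go left to cedar.
    At cedar: no left child.
    Visit cedar.
    At cedar: go right to rye.
      At rye: go left to iris.
        At iris: go left to elm.
          elm is a leaf — visit elm.
        Visit iris.
        At iris: no right child.
      Visit rye.
      At rye: no right child.
  Visit tulip.
  At tulip: go right to fern.
    fern is a leaf — visit fern.
Full in-order sequence: lily, rose, ivy, mint, fir, ash, cedar, elm, iris, rye, tulip, fern.

tulip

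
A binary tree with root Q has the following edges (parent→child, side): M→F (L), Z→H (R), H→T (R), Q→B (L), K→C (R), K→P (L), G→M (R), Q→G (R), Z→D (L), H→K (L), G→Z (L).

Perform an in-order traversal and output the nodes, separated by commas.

B, Q, D, Z, P, K, C, H, T, G, F, M

In-order visits the left subtree, then the node, then the right subtree.
At Q: go left to B.
  B is a leaf — visit B.
Visit Q.
At Q: go right to G.
  At G: go left to Z.
    At Z: go left to D.
      D is a leaf — visit D.
    Visit Z.
    At Z: go right to H.
      At H: go left to K.
        At K: go left to P.
          P is a leaf — visit P.
        Visit K.
        At K: go right to C.
          C is a leaf — visit C.
      Visit H.
      At H: go right to T.
        T is a leaf — visit T.
  Visit G.
  At G: go right to M.
    At M: go left to F.
      F is a leaf — visit F.
    Visit M.
    At M: no right child.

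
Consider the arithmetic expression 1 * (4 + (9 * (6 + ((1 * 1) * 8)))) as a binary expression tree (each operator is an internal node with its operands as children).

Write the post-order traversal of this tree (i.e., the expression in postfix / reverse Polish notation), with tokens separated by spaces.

Post-order on an expression tree gives postfix notation: for each operator, emit left operand, right operand, then the operator.

1 4 9 6 1 1 * 8 * + * + *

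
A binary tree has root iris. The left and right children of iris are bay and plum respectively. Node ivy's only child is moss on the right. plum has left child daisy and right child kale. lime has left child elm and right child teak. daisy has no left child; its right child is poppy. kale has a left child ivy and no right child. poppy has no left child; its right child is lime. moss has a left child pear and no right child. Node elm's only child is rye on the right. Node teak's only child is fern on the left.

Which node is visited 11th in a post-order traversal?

ivy

Post-order visits the left subtree, then the right subtree, then the node.
At iris: go left to bay.
  bay is a leaf — visit bay.
At iris: go right to plum.
  At plum: go left to daisy.
    At daisy: no left child.
    At daisy: go right to poppy.
      At poppy: no left child.
      At poppy: go right to lime.
        At lime: go left to elm.
          At elm: no left child.
          At elm: go right to rye.
            rye is a leaf — visit rye.
          Visit elm.
        At lime: go right to teak.
          At teak: go left to fern.
            fern is a leaf — visit fern.
          At teak: no right child.
          Visit teak.
        Visit lime.
      Visit poppy.
    Visit daisy.
  At plum: go right to kale.
    At kale: go left to ivy.
      At ivy: no left child.
      At ivy: go right to moss.
        At moss: go left to pear.
          pear is a leaf — visit pear.
        At moss: no right child.
        Visit moss.
      Visit ivy.
    At kale: no right child.
    Visit kale.
  Visit plum.
Visit iris.
Full post-order sequence: bay, rye, elm, fern, teak, lime, poppy, daisy, pear, moss, ivy, kale, plum, iris.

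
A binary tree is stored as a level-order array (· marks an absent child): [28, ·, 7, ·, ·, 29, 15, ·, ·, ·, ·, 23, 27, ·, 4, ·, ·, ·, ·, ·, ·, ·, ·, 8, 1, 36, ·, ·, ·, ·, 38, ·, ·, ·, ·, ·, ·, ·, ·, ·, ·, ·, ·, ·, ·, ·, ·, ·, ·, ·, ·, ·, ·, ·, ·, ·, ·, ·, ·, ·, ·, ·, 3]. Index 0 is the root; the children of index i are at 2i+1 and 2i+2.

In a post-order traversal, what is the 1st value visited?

8

Post-order visits the left subtree, then the right subtree, then the node.
At 28: no left child.
At 28: go right to 7.
  At 7: go left to 29.
    At 29: go left to 23.
      At 23: go left to 8.
        8 is a leaf — visit 8.
      At 23: go right to 1.
        1 is a leaf — visit 1.
      Visit 23.
    At 29: go right to 27.
      At 27: go left to 36.
        36 is a leaf — visit 36.
      At 27: no right child.
      Visit 27.
    Visit 29.
  At 7: go right to 15.
    At 15: no left child.
    At 15: go right to 4.
      At 4: no left child.
      At 4: go right to 38.
        At 38: no left child.
        At 38: go right to 3.
          3 is a leaf — visit 3.
        Visit 38.
      Visit 4.
    Visit 15.
  Visit 7.
Visit 28.
Full post-order sequence: 8, 1, 23, 36, 27, 29, 3, 38, 4, 15, 7, 28.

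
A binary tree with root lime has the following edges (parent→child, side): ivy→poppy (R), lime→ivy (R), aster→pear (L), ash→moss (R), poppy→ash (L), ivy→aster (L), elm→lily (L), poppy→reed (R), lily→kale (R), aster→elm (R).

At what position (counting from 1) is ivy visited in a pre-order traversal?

2

Pre-order visits the node, then its left subtree, then its right subtree.
Visit lime.
At lime: no left child.
At lime: go right to ivy.
  Visit ivy.
  At ivy: go left to aster.
    Visit aster.
    At aster: go left to pear.
      pear is a leaf — visit pear.
    At aster: go right to elm.
      Visit elm.
      At elm: go left to lily.
        Visit lily.
        At lily: no left child.
        At lily: go right to kale.
          kale is a leaf — visit kale.
      At elm: no right child.
  At ivy: go right to poppy.
    Visit poppy.
    At poppy: go left to ash.
      Visit ash.
      At ash: no left child.
      At ash: go right to moss.
        moss is a leaf — visit moss.
    At poppy: go right to reed.
      reed is a leaf — visit reed.
Full pre-order sequence: lime, ivy, aster, pear, elm, lily, kale, poppy, ash, moss, reed.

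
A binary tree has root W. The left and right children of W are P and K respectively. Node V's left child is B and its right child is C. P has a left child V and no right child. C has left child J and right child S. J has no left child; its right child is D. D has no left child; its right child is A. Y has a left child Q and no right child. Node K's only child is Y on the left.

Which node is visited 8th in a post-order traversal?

Post-order visits the left subtree, then the right subtree, then the node.
At W: go left to P.
  At P: go left to V.
    At V: go left to B.
      B is a leaf — visit B.
    At V: go right to C.
      At C: go left to J.
        At J: no left child.
        At J: go right to D.
          At D: no left child.
          At D: go right to A.
            A is a leaf — visit A.
          Visit D.
        Visit J.
      At C: go right to S.
        S is a leaf — visit S.
      Visit C.
    Visit V.
  At P: no right child.
  Visit P.
At W: go right to K.
  At K: go left to Y.
    At Y: go left to Q.
      Q is a leaf — visit Q.
    At Y: no right child.
    Visit Y.
  At K: no right child.
  Visit K.
Visit W.
Full post-order sequence: B, A, D, J, S, C, V, P, Q, Y, K, W.

P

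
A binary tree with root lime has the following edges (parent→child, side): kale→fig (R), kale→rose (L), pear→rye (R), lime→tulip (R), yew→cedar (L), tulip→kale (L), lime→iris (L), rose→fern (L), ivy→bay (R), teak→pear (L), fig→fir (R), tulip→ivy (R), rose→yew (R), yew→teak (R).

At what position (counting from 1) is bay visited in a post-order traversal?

12

Post-order visits the left subtree, then the right subtree, then the node.
At lime: go left to iris.
  iris is a leaf — visit iris.
At lime: go right to tulip.
  At tulip: go left to kale.
    At kale: go left to rose.
      At rose: go left to fern.
        fern is a leaf — visit fern.
      At rose: go right to yew.
        At yew: go left to cedar.
          cedar is a leaf — visit cedar.
        At yew: go right to teak.
          At teak: go left to pear.
            At pear: no left child.
            At pear: go right to rye.
              rye is a leaf — visit rye.
            Visit pear.
          At teak: no right child.
          Visit teak.
        Visit yew.
      Visit rose.
    At kale: go right to fig.
      At fig: no left child.
      At fig: go right to fir.
        fir is a leaf — visit fir.
      Visit fig.
    Visit kale.
  At tulip: go right to ivy.
    At ivy: no left child.
    At ivy: go right to bay.
      bay is a leaf — visit bay.
    Visit ivy.
  Visit tulip.
Visit lime.
Full post-order sequence: iris, fern, cedar, rye, pear, teak, yew, rose, fir, fig, kale, bay, ivy, tulip, lime.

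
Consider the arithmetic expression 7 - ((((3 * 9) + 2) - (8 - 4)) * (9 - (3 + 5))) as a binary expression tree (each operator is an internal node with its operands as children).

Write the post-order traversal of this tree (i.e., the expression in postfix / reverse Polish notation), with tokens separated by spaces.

Post-order on an expression tree gives postfix notation: for each operator, emit left operand, right operand, then the operator.

7 3 9 * 2 + 8 4 - - 9 3 5 + - * -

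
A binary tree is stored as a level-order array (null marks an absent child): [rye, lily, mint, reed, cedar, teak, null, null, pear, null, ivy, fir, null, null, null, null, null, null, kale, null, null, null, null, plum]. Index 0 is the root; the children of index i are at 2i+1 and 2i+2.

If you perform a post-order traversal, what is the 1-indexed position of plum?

7

Post-order visits the left subtree, then the right subtree, then the node.
At rye: go left to lily.
  At lily: go left to reed.
    At reed: no left child.
    At reed: go right to pear.
      At pear: no left child.
      At pear: go right to kale.
        kale is a leaf — visit kale.
      Visit pear.
    Visit reed.
  At lily: go right to cedar.
    At cedar: no left child.
    At cedar: go right to ivy.
      ivy is a leaf — visit ivy.
    Visit cedar.
  Visit lily.
At rye: go right to mint.
  At mint: go left to teak.
    At teak: go left to fir.
      At fir: go left to plum.
        plum is a leaf — visit plum.
      At fir: no right child.
      Visit fir.
    At teak: no right child.
    Visit teak.
  At mint: no right child.
  Visit mint.
Visit rye.
Full post-order sequence: kale, pear, reed, ivy, cedar, lily, plum, fir, teak, mint, rye.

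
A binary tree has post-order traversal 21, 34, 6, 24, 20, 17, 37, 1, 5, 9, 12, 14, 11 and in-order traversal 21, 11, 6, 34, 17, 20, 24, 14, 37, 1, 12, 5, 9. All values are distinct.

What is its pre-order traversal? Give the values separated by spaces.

11 21 14 17 6 34 20 24 12 1 37 9 5

The last element of post-order is the root; it splits in-order into left and right subtrees.
Root 11: left subtree has 1 node {21}, right has 11 {6, 34, 17, 20, 24, 14, 37, 1, 12, 5, 9}.
  Root 14: left subtree has 5 nodes {6, 34, 17, 20, 24}, right has 5 {37, 1, 12, 5, 9}.
    Root 17: left subtree has 2 nodes {6, 34}, right has 2 {20, 24}.
      Root 6: left subtree has 0 nodes { }, right has 1 {34}.
      Root 20: left subtree has 0 nodes { }, right has 1 {24}.
    Root 12: left subtree has 2 nodes {37, 1}, right has 2 {5, 9}.
      Root 1: left subtree has 1 node {37}, right has 0 { }.
      Root 9: left subtree has 1 node {5}, right has 0 { }.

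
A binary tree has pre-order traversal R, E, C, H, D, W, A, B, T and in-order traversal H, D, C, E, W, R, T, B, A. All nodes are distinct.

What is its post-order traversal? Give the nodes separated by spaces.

D H C W E T B A R

The first element of pre-order is the root; it splits in-order into left and right subtrees.
Root R: left subtree has 5 nodes {H, D, C, E, W}, right has 3 {T, B, A}.
  Root E: left subtree has 3 nodes {H, D, C}, right has 1 {W}.
    Root C: left subtree has 2 nodes {H, D}, right has 0 { }.
      Root H: left subtree has 0 nodes { }, right has 1 {D}.
  Root A: left subtree has 2 nodes {T, B}, right has 0 { }.
    Root B: left subtree has 1 node {T}, right has 0 { }.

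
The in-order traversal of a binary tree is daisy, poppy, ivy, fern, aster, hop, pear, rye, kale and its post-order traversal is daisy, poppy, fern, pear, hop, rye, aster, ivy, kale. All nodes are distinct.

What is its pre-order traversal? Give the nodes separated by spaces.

kale ivy poppy daisy aster fern rye hop pear

The last element of post-order is the root; it splits in-order into left and right subtrees.
Root kale: left subtree has 8 nodes {daisy, poppy, ivy, fern, aster, hop, pear, rye}, right has 0 { }.
  Root ivy: left subtree has 2 nodes {daisy, poppy}, right has 5 {fern, aster, hop, pear, rye}.
    Root poppy: left subtree has 1 node {daisy}, right has 0 { }.
    Root aster: left subtree has 1 node {fern}, right has 3 {hop, pear, rye}.
      Root rye: left subtree has 2 nodes {hop, pear}, right has 0 { }.
        Root hop: left subtree has 0 nodes { }, right has 1 {pear}.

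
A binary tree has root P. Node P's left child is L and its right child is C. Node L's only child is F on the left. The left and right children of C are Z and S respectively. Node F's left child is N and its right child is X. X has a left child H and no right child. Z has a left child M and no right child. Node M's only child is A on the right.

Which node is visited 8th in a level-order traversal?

Level-order visits nodes level by level from the root, left to right within each level.
Level 0: P
Level 1: L, C
Level 2: F, Z, S
Level 3: N, X, M
Level 4: H, A
Full level-order sequence: P, L, C, F, Z, S, N, X, M, H, A.

X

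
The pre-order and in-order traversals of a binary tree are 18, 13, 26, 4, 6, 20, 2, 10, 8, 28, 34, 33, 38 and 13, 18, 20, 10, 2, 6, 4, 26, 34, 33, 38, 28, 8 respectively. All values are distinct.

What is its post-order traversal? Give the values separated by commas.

13, 10, 2, 20, 6, 4, 38, 33, 34, 28, 8, 26, 18

The first element of pre-order is the root; it splits in-order into left and right subtrees.
Root 18: left subtree has 1 node {13}, right has 11 {20, 10, 2, 6, 4, 26, 34, 33, 38, 28, 8}.
  Root 26: left subtree has 5 nodes {20, 10, 2, 6, 4}, right has 5 {34, 33, 38, 28, 8}.
    Root 4: left subtree has 4 nodes {20, 10, 2, 6}, right has 0 { }.
      Root 6: left subtree has 3 nodes {20, 10, 2}, right has 0 { }.
        Root 20: left subtree has 0 nodes { }, right has 2 {10, 2}.
          Root 2: left subtree has 1 node {10}, right has 0 { }.
    Root 8: left subtree has 4 nodes {34, 33, 38, 28}, right has 0 { }.
      Root 28: left subtree has 3 nodes {34, 33, 38}, right has 0 { }.
        Root 34: left subtree has 0 nodes { }, right has 2 {33, 38}.
          Root 33: left subtree has 0 nodes { }, right has 1 {38}.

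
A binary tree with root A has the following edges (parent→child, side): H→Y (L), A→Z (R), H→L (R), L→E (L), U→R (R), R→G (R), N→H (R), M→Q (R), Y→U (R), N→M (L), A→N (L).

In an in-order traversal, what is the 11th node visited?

In-order visits the left subtree, then the node, then the right subtree.
At A: go left to N.
  At N: go left to M.
    At M: no left child.
    Visit M.
    At M: go right to Q.
      Q is a leaf — visit Q.
  Visit N.
  At N: go right to H.
    At H: go left to Y.
      At Y: no left child.
      Visit Y.
      At Y: go right to U.
        At U: no left child.
        Visit U.
        At U: go right to R.
          At R: no left child.
          Visit R.
          At R: go right to G.
            G is a leaf — visit G.
    Visit H.
    At H: go right to L.
      At L: go left to E.
        E is a leaf — visit E.
      Visit L.
      At L: no right child.
Visit A.
At A: go right to Z.
  Z is a leaf — visit Z.
Full in-order sequence: M, Q, N, Y, U, R, G, H, E, L, A, Z.

A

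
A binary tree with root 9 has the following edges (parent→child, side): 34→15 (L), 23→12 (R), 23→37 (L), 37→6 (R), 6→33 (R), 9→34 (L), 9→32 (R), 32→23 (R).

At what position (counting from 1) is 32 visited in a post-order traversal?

Post-order visits the left subtree, then the right subtree, then the node.
At 9: go left to 34.
  At 34: go left to 15.
    15 is a leaf — visit 15.
  At 34: no right child.
  Visit 34.
At 9: go right to 32.
  At 32: no left child.
  At 32: go right to 23.
    At 23: go left to 37.
      At 37: no left child.
      At 37: go right to 6.
        At 6: no left child.
        At 6: go right to 33.
          33 is a leaf — visit 33.
        Visit 6.
      Visit 37.
    At 23: go right to 12.
      12 is a leaf — visit 12.
    Visit 23.
  Visit 32.
Visit 9.
Full post-order sequence: 15, 34, 33, 6, 37, 12, 23, 32, 9.

8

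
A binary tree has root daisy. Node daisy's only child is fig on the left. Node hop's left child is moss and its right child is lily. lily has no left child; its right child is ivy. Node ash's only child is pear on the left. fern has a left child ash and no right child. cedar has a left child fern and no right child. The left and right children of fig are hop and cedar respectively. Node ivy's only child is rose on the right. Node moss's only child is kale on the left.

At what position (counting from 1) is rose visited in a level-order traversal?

Level-order visits nodes level by level from the root, left to right within each level.
Level 0: daisy
Level 1: fig
Level 2: hop, cedar
Level 3: moss, lily, fern
Level 4: kale, ivy, ash
Level 5: rose, pear
Full level-order sequence: daisy, fig, hop, cedar, moss, lily, fern, kale, ivy, ash, rose, pear.

11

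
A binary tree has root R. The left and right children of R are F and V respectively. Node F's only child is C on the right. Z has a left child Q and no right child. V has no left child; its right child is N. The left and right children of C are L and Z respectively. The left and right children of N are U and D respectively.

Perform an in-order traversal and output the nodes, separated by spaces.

In-order visits the left subtree, then the node, then the right subtree.
At R: go left to F.
  At F: no left child.
  Visit F.
  At F: go right to C.
    At C: go left to L.
      L is a leaf — visit L.
    Visit C.
    At C: go right to Z.
      At Z: go left to Q.
        Q is a leaf — visit Q.
      Visit Z.
      At Z: no right child.
Visit R.
At R: go right to V.
  At V: no left child.
  Visit V.
  At V: go right to N.
    At N: go left to U.
      U is a leaf — visit U.
    Visit N.
    At N: go right to D.
      D is a leaf — visit D.

F L C Q Z R V U N D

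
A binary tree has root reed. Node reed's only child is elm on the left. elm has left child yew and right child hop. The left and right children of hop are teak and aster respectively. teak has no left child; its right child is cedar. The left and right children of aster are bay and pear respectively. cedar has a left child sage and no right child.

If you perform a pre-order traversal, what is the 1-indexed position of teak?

5

Pre-order visits the node, then its left subtree, then its right subtree.
Visit reed.
At reed: go left to elm.
  Visit elm.
  At elm: go left to yew.
    yew is a leaf — visit yew.
  At elm: go right to hop.
    Visit hop.
    At hop: go left to teak.
      Visit teak.
      At teak: no left child.
      At teak: go right to cedar.
        Visit cedar.
        At cedar: go left to sage.
          sage is a leaf — visit sage.
        At cedar: no right child.
    At hop: go right to aster.
      Visit aster.
      At aster: go left to bay.
        bay is a leaf — visit bay.
      At aster: go right to pear.
        pear is a leaf — visit pear.
At reed: no right child.
Full pre-order sequence: reed, elm, yew, hop, teak, cedar, sage, aster, bay, pear.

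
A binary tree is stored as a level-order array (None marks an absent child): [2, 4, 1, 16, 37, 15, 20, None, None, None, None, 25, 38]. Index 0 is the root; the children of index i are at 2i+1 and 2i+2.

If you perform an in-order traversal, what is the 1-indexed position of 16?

In-order visits the left subtree, then the node, then the right subtree.
At 2: go left to 4.
  At 4: go left to 16.
    16 is a leaf — visit 16.
  Visit 4.
  At 4: go right to 37.
    37 is a leaf — visit 37.
Visit 2.
At 2: go right to 1.
  At 1: go left to 15.
    At 15: go left to 25.
      25 is a leaf — visit 25.
    Visit 15.
    At 15: go right to 38.
      38 is a leaf — visit 38.
  Visit 1.
  At 1: go right to 20.
    20 is a leaf — visit 20.
Full in-order sequence: 16, 4, 37, 2, 25, 15, 38, 1, 20.

1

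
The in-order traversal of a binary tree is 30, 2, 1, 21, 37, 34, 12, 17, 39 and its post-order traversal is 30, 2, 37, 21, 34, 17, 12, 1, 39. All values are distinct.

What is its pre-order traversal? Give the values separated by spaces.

39 1 2 30 12 34 21 37 17

The last element of post-order is the root; it splits in-order into left and right subtrees.
Root 39: left subtree has 8 nodes {30, 2, 1, 21, 37, 34, 12, 17}, right has 0 { }.
  Root 1: left subtree has 2 nodes {30, 2}, right has 5 {21, 37, 34, 12, 17}.
    Root 2: left subtree has 1 node {30}, right has 0 { }.
    Root 12: left subtree has 3 nodes {21, 37, 34}, right has 1 {17}.
      Root 34: left subtree has 2 nodes {21, 37}, right has 0 { }.
        Root 21: left subtree has 0 nodes { }, right has 1 {37}.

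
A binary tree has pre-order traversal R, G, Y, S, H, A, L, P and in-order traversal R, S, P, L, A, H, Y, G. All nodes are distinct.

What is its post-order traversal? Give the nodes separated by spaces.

P L A H S Y G R

The first element of pre-order is the root; it splits in-order into left and right subtrees.
Root R: left subtree has 0 nodes { }, right has 7 {S, P, L, A, H, Y, G}.
  Root G: left subtree has 6 nodes {S, P, L, A, H, Y}, right has 0 { }.
    Root Y: left subtree has 5 nodes {S, P, L, A, H}, right has 0 { }.
      Root S: left subtree has 0 nodes { }, right has 4 {P, L, A, H}.
        Root H: left subtree has 3 nodes {P, L, A}, right has 0 { }.
          Root A: left subtree has 2 nodes {P, L}, right has 0 { }.
            Root L: left subtree has 1 node {P}, right has 0 { }.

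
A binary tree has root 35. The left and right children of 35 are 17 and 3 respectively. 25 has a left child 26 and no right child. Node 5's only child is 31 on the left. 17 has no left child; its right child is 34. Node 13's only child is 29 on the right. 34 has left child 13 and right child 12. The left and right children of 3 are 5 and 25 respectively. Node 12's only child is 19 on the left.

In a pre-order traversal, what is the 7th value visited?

19

Pre-order visits the node, then its left subtree, then its right subtree.
Visit 35.
At 35: go left to 17.
  Visit 17.
  At 17: no left child.
  At 17: go right to 34.
    Visit 34.
    At 34: go left to 13.
      Visit 13.
      At 13: no left child.
      At 13: go right to 29.
        29 is a leaf — visit 29.
    At 34: go right to 12.
      Visit 12.
      At 12: go left to 19.
        19 is a leaf — visit 19.
      At 12: no right child.
At 35: go right to 3.
  Visit 3.
  At 3: go left to 5.
    Visit 5.
    At 5: go left to 31.
      31 is a leaf — visit 31.
    At 5: no right child.
  At 3: go right to 25.
    Visit 25.
    At 25: go left to 26.
      26 is a leaf — visit 26.
    At 25: no right child.
Full pre-order sequence: 35, 17, 34, 13, 29, 12, 19, 3, 5, 31, 25, 26.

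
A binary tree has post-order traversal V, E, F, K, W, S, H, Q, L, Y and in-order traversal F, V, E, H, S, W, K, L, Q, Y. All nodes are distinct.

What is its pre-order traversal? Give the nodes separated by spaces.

The last element of post-order is the root; it splits in-order into left and right subtrees.
Root Y: left subtree has 9 nodes {F, V, E, H, S, W, K, L, Q}, right has 0 { }.
  Root L: left subtree has 7 nodes {F, V, E, H, S, W, K}, right has 1 {Q}.
    Root H: left subtree has 3 nodes {F, V, E}, right has 3 {S, W, K}.
      Root F: left subtree has 0 nodes { }, right has 2 {V, E}.
        Root E: left subtree has 1 node {V}, right has 0 { }.
      Root S: left subtree has 0 nodes { }, right has 2 {W, K}.
        Root W: left subtree has 0 nodes { }, right has 1 {K}.

Y L H F E V S W K Q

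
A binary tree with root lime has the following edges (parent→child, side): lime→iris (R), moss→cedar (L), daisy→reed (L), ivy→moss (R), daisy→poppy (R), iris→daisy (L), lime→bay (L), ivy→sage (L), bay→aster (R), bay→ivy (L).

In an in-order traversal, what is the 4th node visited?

moss

In-order visits the left subtree, then the node, then the right subtree.
At lime: go left to bay.
  At bay: go left to ivy.
    At ivy: go left to sage.
      sage is a leaf — visit sage.
    Visit ivy.
    At ivy: go right to moss.
      At moss: go left to cedar.
        cedar is a leaf — visit cedar.
      Visit moss.
      At moss: no right child.
  Visit bay.
  At bay: go right to aster.
    aster is a leaf — visit aster.
Visit lime.
At lime: go right to iris.
  At iris: go left to daisy.
    At daisy: go left to reed.
      reed is a leaf — visit reed.
    Visit daisy.
    At daisy: go right to poppy.
      poppy is a leaf — visit poppy.
  Visit iris.
  At iris: no right child.
Full in-order sequence: sage, ivy, cedar, moss, bay, aster, lime, reed, daisy, poppy, iris.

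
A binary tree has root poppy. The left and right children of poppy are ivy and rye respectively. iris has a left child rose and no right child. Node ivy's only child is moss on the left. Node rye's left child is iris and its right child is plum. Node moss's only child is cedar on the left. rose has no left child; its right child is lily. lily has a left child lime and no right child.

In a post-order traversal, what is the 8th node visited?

plum

Post-order visits the left subtree, then the right subtree, then the node.
At poppy: go left to ivy.
  At ivy: go left to moss.
    At moss: go left to cedar.
      cedar is a leaf — visit cedar.
    At moss: no right child.
    Visit moss.
  At ivy: no right child.
  Visit ivy.
At poppy: go right to rye.
  At rye: go left to iris.
    At iris: go left to rose.
      At rose: no left child.
      At rose: go right to lily.
        At lily: go left to lime.
          lime is a leaf — visit lime.
        At lily: no right child.
        Visit lily.
      Visit rose.
    At iris: no right child.
    Visit iris.
  At rye: go right to plum.
    plum is a leaf — visit plum.
  Visit rye.
Visit poppy.
Full post-order sequence: cedar, moss, ivy, lime, lily, rose, iris, plum, rye, poppy.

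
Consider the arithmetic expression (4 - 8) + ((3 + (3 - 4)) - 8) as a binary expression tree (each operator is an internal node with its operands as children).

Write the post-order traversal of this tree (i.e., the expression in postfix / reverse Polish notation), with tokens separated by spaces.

Post-order on an expression tree gives postfix notation: for each operator, emit left operand, right operand, then the operator.

4 8 - 3 3 4 - + 8 - +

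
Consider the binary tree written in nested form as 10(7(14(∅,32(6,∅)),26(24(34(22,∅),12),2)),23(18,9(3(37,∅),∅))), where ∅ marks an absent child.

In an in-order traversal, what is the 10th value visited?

In-order visits the left subtree, then the node, then the right subtree.
At 10: go left to 7.
  At 7: go left to 14.
    At 14: no left child.
    Visit 14.
    At 14: go right to 32.
      At 32: go left to 6.
        6 is a leaf — visit 6.
      Visit 32.
      At 32: no right child.
  Visit 7.
  At 7: go right to 26.
    At 26: go left to 24.
      At 24: go left to 34.
        At 34: go left to 22.
          22 is a leaf — visit 22.
        Visit 34.
        At 34: no right child.
      Visit 24.
      At 24: go right to 12.
        12 is a leaf — visit 12.
    Visit 26.
    At 26: go right to 2.
      2 is a leaf — visit 2.
Visit 10.
At 10: go right to 23.
  At 23: go left to 18.
    18 is a leaf — visit 18.
  Visit 23.
  At 23: go right to 9.
    At 9: go left to 3.
      At 3: go left to 37.
        37 is a leaf — visit 37.
      Visit 3.
      At 3: no right child.
    Visit 9.
    At 9: no right child.
Full in-order sequence: 14, 6, 32, 7, 22, 34, 24, 12, 26, 2, 10, 18, 23, 37, 3, 9.

2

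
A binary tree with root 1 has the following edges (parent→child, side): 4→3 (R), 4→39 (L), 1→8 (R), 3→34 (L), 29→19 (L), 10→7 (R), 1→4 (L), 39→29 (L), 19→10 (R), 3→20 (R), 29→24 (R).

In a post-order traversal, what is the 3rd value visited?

Post-order visits the left subtree, then the right subtree, then the node.
At 1: go left to 4.
  At 4: go left to 39.
    At 39: go left to 29.
      At 29: go left to 19.
        At 19: no left child.
        At 19: go right to 10.
          At 10: no left child.
          At 10: go right to 7.
            7 is a leaf — visit 7.
          Visit 10.
        Visit 19.
      At 29: go right to 24.
        24 is a leaf — visit 24.
      Visit 29.
    At 39: no right child.
    Visit 39.
  At 4: go right to 3.
    At 3: go left to 34.
      34 is a leaf — visit 34.
    At 3: go right to 20.
      20 is a leaf — visit 20.
    Visit 3.
  Visit 4.
At 1: go right to 8.
  8 is a leaf — visit 8.
Visit 1.
Full post-order sequence: 7, 10, 19, 24, 29, 39, 34, 20, 3, 4, 8, 1.

19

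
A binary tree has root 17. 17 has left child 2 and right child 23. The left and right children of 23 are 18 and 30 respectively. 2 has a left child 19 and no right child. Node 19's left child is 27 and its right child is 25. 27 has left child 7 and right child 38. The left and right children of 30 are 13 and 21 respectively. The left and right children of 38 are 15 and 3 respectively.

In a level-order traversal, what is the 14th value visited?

Level-order visits nodes level by level from the root, left to right within each level.
Level 0: 17
Level 1: 2, 23
Level 2: 19, 18, 30
Level 3: 27, 25, 13, 21
Level 4: 7, 38
Level 5: 15, 3
Full level-order sequence: 17, 2, 23, 19, 18, 30, 27, 25, 13, 21, 7, 38, 15, 3.

3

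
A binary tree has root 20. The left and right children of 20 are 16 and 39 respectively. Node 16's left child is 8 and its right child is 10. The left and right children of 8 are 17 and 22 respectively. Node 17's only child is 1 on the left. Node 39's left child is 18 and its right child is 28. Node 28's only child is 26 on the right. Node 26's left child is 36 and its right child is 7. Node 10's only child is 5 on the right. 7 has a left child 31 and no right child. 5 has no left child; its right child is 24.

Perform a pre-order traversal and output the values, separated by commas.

Pre-order visits the node, then its left subtree, then its right subtree.
Visit 20.
At 20: go left to 16.
  Visit 16.
  At 16: go left to 8.
    Visit 8.
    At 8: go left to 17.
      Visit 17.
      At 17: go left to 1.
        1 is a leaf — visit 1.
      At 17: no right child.
    At 8: go right to 22.
      22 is a leaf — visit 22.
  At 16: go right to 10.
    Visit 10.
    At 10: no left child.
    At 10: go right to 5.
      Visit 5.
      At 5: no left child.
      At 5: go right to 24.
        24 is a leaf — visit 24.
At 20: go right to 39.
  Visit 39.
  At 39: go left to 18.
    18 is a leaf — visit 18.
  At 39: go right to 28.
    Visit 28.
    At 28: no left child.
    At 28: go right to 26.
      Visit 26.
      At 26: go left to 36.
        36 is a leaf — visit 36.
      At 26: go right to 7.
        Visit 7.
        At 7: go left to 31.
          31 is a leaf — visit 31.
        At 7: no right child.

20, 16, 8, 17, 1, 22, 10, 5, 24, 39, 18, 28, 26, 36, 7, 31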